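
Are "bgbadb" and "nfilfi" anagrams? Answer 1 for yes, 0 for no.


Strings: "bgbadb", "nfilfi"
Sorted first:  abbbdg
Sorted second: ffiiln
Differ at position 0: 'a' vs 'f' => not anagrams

0


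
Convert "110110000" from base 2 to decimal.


Input: "110110000" in base 2
Positional expansion:
  Digit '1' (value 1) x 2^8 = 256
  Digit '1' (value 1) x 2^7 = 128
  Digit '0' (value 0) x 2^6 = 0
  Digit '1' (value 1) x 2^5 = 32
  Digit '1' (value 1) x 2^4 = 16
  Digit '0' (value 0) x 2^3 = 0
  Digit '0' (value 0) x 2^2 = 0
  Digit '0' (value 0) x 2^1 = 0
  Digit '0' (value 0) x 2^0 = 0
Sum = 432

432


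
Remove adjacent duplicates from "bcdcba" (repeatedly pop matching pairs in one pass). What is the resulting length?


Input: bcdcba
Stack-based adjacent duplicate removal:
  Read 'b': push. Stack: b
  Read 'c': push. Stack: bc
  Read 'd': push. Stack: bcd
  Read 'c': push. Stack: bcdc
  Read 'b': push. Stack: bcdcb
  Read 'a': push. Stack: bcdcba
Final stack: "bcdcba" (length 6)

6


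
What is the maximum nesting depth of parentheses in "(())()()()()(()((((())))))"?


Input: "(())()()()()(()((((())))))"
Tracking depth:
  Position 0 '(': depth becomes 1
  Position 1 '(': depth becomes 2
  Position 2 ')': depth becomes 1
  Position 3 ')': depth becomes 0
  Position 4 '(': depth becomes 1
  Position 5 ')': depth becomes 0
  Position 6 '(': depth becomes 1
  Position 7 ')': depth becomes 0
  Position 8 '(': depth becomes 1
  Position 9 ')': depth becomes 0
  Position 10 '(': depth becomes 1
  Position 11 ')': depth becomes 0
  Position 12 '(': depth becomes 1
  Position 13 '(': depth becomes 2
  Position 14 ')': depth becomes 1
  Position 15 '(': depth becomes 2
  Position 16 '(': depth becomes 3
  Position 17 '(': depth becomes 4
  Position 18 '(': depth becomes 5
  Position 19 '(': depth becomes 6
  Position 20 ')': depth becomes 5
  Position 21 ')': depth becomes 4
  Position 22 ')': depth becomes 3
  Position 23 ')': depth becomes 2
  Position 24 ')': depth becomes 1
  Position 25 ')': depth becomes 0
Maximum depth reached: 6

6


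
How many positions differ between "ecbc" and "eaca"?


Comparing "ecbc" and "eaca" position by position:
  Position 0: 'e' vs 'e' => same
  Position 1: 'c' vs 'a' => DIFFER
  Position 2: 'b' vs 'c' => DIFFER
  Position 3: 'c' vs 'a' => DIFFER
Positions that differ: 3

3


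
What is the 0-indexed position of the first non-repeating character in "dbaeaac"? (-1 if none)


Input: dbaeaac
Character frequencies:
  'a': 3
  'b': 1
  'c': 1
  'd': 1
  'e': 1
Scanning left to right for freq == 1:
  Position 0 ('d'): unique! => answer = 0

0


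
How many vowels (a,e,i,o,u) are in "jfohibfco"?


Input: jfohibfco
Checking each character:
  'j' at position 0: consonant
  'f' at position 1: consonant
  'o' at position 2: vowel (running total: 1)
  'h' at position 3: consonant
  'i' at position 4: vowel (running total: 2)
  'b' at position 5: consonant
  'f' at position 6: consonant
  'c' at position 7: consonant
  'o' at position 8: vowel (running total: 3)
Total vowels: 3

3


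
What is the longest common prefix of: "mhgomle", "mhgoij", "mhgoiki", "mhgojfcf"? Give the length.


Words: mhgomle, mhgoij, mhgoiki, mhgojfcf
  Position 0: all 'm' => match
  Position 1: all 'h' => match
  Position 2: all 'g' => match
  Position 3: all 'o' => match
  Position 4: ('m', 'i', 'i', 'j') => mismatch, stop
LCP = "mhgo" (length 4)

4


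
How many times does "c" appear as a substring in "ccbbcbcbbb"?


Searching for "c" in "ccbbcbcbbb"
Scanning each position:
  Position 0: "c" => MATCH
  Position 1: "c" => MATCH
  Position 2: "b" => no
  Position 3: "b" => no
  Position 4: "c" => MATCH
  Position 5: "b" => no
  Position 6: "c" => MATCH
  Position 7: "b" => no
  Position 8: "b" => no
  Position 9: "b" => no
Total occurrences: 4

4


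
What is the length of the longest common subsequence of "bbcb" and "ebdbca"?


LCS of "bbcb" and "ebdbca"
DP table:
           e    b    d    b    c    a
      0    0    0    0    0    0    0
  b   0    0    1    1    1    1    1
  b   0    0    1    1    2    2    2
  c   0    0    1    1    2    3    3
  b   0    0    1    1    2    3    3
LCS length = dp[4][6] = 3

3


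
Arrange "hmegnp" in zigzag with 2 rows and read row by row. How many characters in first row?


Zigzag "hmegnp" into 2 rows:
Placing characters:
  'h' => row 0
  'm' => row 1
  'e' => row 0
  'g' => row 1
  'n' => row 0
  'p' => row 1
Rows:
  Row 0: "hen"
  Row 1: "mgp"
First row length: 3

3


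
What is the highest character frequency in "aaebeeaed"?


Input: aaebeeaed
Character counts:
  'a': 3
  'b': 1
  'd': 1
  'e': 4
Maximum frequency: 4

4


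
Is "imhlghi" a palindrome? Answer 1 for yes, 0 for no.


Input: imhlghi
Reversed: ihglhmi
  Compare pos 0 ('i') with pos 6 ('i'): match
  Compare pos 1 ('m') with pos 5 ('h'): MISMATCH
  Compare pos 2 ('h') with pos 4 ('g'): MISMATCH
Result: not a palindrome

0


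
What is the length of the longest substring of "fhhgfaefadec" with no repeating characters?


Input: "fhhgfaefadec"
Sliding window (track last position of each char):
  Position 0 ('f'): window [0,0] length 1 -- new best
  Position 1 ('h'): window [0,1] length 2 -- new best
  Position 2 ('h'): repeat (last at 1), move window start to 2
  Position 2 ('h'): window [2,2] length 1
  Position 3 ('g'): window [2,3] length 2
  Position 4 ('f'): window [2,4] length 3 -- new best
  Position 5 ('a'): window [2,5] length 4 -- new best
  Position 6 ('e'): window [2,6] length 5 -- new best
  Position 7 ('f'): repeat (last at 4), move window start to 5
  Position 7 ('f'): window [5,7] length 3
  Position 8 ('a'): repeat (last at 5), move window start to 6
  Position 8 ('a'): window [6,8] length 3
  Position 9 ('d'): window [6,9] length 4
  Position 10 ('e'): repeat (last at 6), move window start to 7
  Position 10 ('e'): window [7,10] length 4
  Position 11 ('c'): window [7,11] length 5
Longest substring with no repeats: "hgfae" with length 5

5


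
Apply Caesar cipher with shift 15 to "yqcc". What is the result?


Caesar cipher: shift "yqcc" by 15
  'y' (pos 24) + 15 = pos 13 = 'n'
  'q' (pos 16) + 15 = pos 5 = 'f'
  'c' (pos 2) + 15 = pos 17 = 'r'
  'c' (pos 2) + 15 = pos 17 = 'r'
Result: nfrr

nfrr


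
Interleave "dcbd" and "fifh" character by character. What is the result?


Interleaving "dcbd" and "fifh":
  Position 0: 'd' from first, 'f' from second => "df"
  Position 1: 'c' from first, 'i' from second => "ci"
  Position 2: 'b' from first, 'f' from second => "bf"
  Position 3: 'd' from first, 'h' from second => "dh"
Result: dfcibfdh

dfcibfdh


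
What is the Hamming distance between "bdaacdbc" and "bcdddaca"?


Comparing "bdaacdbc" and "bcdddaca" position by position:
  Position 0: 'b' vs 'b' => same
  Position 1: 'd' vs 'c' => differ
  Position 2: 'a' vs 'd' => differ
  Position 3: 'a' vs 'd' => differ
  Position 4: 'c' vs 'd' => differ
  Position 5: 'd' vs 'a' => differ
  Position 6: 'b' vs 'c' => differ
  Position 7: 'c' vs 'a' => differ
Total differences (Hamming distance): 7

7


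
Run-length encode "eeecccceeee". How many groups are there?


Input: eeecccceeee
Scanning for consecutive runs:
  Group 1: 'e' x 3 (positions 0-2)
  Group 2: 'c' x 4 (positions 3-6)
  Group 3: 'e' x 4 (positions 7-10)
Total groups: 3

3


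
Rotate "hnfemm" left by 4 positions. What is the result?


Input: "hnfemm", rotate left by 4
First 4 characters: "hnfe"
Remaining characters: "mm"
Concatenate remaining + first: "mm" + "hnfe" = "mmhnfe"

mmhnfe


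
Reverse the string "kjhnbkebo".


Input: kjhnbkebo
Reading characters right to left:
  Position 8: 'o'
  Position 7: 'b'
  Position 6: 'e'
  Position 5: 'k'
  Position 4: 'b'
  Position 3: 'n'
  Position 2: 'h'
  Position 1: 'j'
  Position 0: 'k'
Reversed: obekbnhjk

obekbnhjk


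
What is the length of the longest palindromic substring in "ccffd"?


Input: "ccffd"
Checking substrings for palindromes:
  [0:2] "cc" (len 2) => palindrome
  [2:4] "ff" (len 2) => palindrome
Longest palindromic substring: "cc" with length 2

2


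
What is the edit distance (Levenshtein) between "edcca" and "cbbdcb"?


Computing edit distance: "edcca" -> "cbbdcb"
DP table:
           c    b    b    d    c    b
      0    1    2    3    4    5    6
  e   1    1    2    3    4    5    6
  d   2    2    2    3    3    4    5
  c   3    2    3    3    4    3    4
  c   4    3    3    4    4    4    4
  a   5    4    4    4    5    5    5
Edit distance = dp[5][6] = 5

5


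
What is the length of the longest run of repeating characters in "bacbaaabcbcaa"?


Input: "bacbaaabcbcaa"
Scanning for longest run:
  Position 1 ('a'): new char, reset run to 1
  Position 2 ('c'): new char, reset run to 1
  Position 3 ('b'): new char, reset run to 1
  Position 4 ('a'): new char, reset run to 1
  Position 5 ('a'): continues run of 'a', length=2
  Position 6 ('a'): continues run of 'a', length=3
  Position 7 ('b'): new char, reset run to 1
  Position 8 ('c'): new char, reset run to 1
  Position 9 ('b'): new char, reset run to 1
  Position 10 ('c'): new char, reset run to 1
  Position 11 ('a'): new char, reset run to 1
  Position 12 ('a'): continues run of 'a', length=2
Longest run: 'a' with length 3

3


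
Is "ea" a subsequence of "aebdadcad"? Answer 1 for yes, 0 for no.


Check if "ea" is a subsequence of "aebdadcad"
Greedy scan:
  Position 0 ('a'): no match needed
  Position 1 ('e'): matches sub[0] = 'e'
  Position 2 ('b'): no match needed
  Position 3 ('d'): no match needed
  Position 4 ('a'): matches sub[1] = 'a'
  Position 5 ('d'): no match needed
  Position 6 ('c'): no match needed
  Position 7 ('a'): no match needed
  Position 8 ('d'): no match needed
All 2 characters matched => is a subsequence

1


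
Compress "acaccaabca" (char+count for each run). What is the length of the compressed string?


Input: acaccaabca
Runs:
  'a' x 1 => "a1"
  'c' x 1 => "c1"
  'a' x 1 => "a1"
  'c' x 2 => "c2"
  'a' x 2 => "a2"
  'b' x 1 => "b1"
  'c' x 1 => "c1"
  'a' x 1 => "a1"
Compressed: "a1c1a1c2a2b1c1a1"
Compressed length: 16

16


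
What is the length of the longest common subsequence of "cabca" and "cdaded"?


LCS of "cabca" and "cdaded"
DP table:
           c    d    a    d    e    d
      0    0    0    0    0    0    0
  c   0    1    1    1    1    1    1
  a   0    1    1    2    2    2    2
  b   0    1    1    2    2    2    2
  c   0    1    1    2    2    2    2
  a   0    1    1    2    2    2    2
LCS length = dp[5][6] = 2

2


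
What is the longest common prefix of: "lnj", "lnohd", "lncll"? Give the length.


Words: lnj, lnohd, lncll
  Position 0: all 'l' => match
  Position 1: all 'n' => match
  Position 2: ('j', 'o', 'c') => mismatch, stop
LCP = "ln" (length 2)

2


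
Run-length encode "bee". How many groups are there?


Input: bee
Scanning for consecutive runs:
  Group 1: 'b' x 1 (positions 0-0)
  Group 2: 'e' x 2 (positions 1-2)
Total groups: 2

2


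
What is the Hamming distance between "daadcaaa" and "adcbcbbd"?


Comparing "daadcaaa" and "adcbcbbd" position by position:
  Position 0: 'd' vs 'a' => differ
  Position 1: 'a' vs 'd' => differ
  Position 2: 'a' vs 'c' => differ
  Position 3: 'd' vs 'b' => differ
  Position 4: 'c' vs 'c' => same
  Position 5: 'a' vs 'b' => differ
  Position 6: 'a' vs 'b' => differ
  Position 7: 'a' vs 'd' => differ
Total differences (Hamming distance): 7

7


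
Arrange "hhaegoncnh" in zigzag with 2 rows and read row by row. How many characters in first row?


Zigzag "hhaegoncnh" into 2 rows:
Placing characters:
  'h' => row 0
  'h' => row 1
  'a' => row 0
  'e' => row 1
  'g' => row 0
  'o' => row 1
  'n' => row 0
  'c' => row 1
  'n' => row 0
  'h' => row 1
Rows:
  Row 0: "hagnn"
  Row 1: "heoch"
First row length: 5

5


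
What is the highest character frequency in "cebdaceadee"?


Input: cebdaceadee
Character counts:
  'a': 2
  'b': 1
  'c': 2
  'd': 2
  'e': 4
Maximum frequency: 4

4


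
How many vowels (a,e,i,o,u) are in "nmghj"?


Input: nmghj
Checking each character:
  'n' at position 0: consonant
  'm' at position 1: consonant
  'g' at position 2: consonant
  'h' at position 3: consonant
  'j' at position 4: consonant
Total vowels: 0

0


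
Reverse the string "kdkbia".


Input: kdkbia
Reading characters right to left:
  Position 5: 'a'
  Position 4: 'i'
  Position 3: 'b'
  Position 2: 'k'
  Position 1: 'd'
  Position 0: 'k'
Reversed: aibkdk

aibkdk


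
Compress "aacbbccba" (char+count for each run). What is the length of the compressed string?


Input: aacbbccba
Runs:
  'a' x 2 => "a2"
  'c' x 1 => "c1"
  'b' x 2 => "b2"
  'c' x 2 => "c2"
  'b' x 1 => "b1"
  'a' x 1 => "a1"
Compressed: "a2c1b2c2b1a1"
Compressed length: 12

12


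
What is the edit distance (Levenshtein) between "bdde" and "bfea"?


Computing edit distance: "bdde" -> "bfea"
DP table:
           b    f    e    a
      0    1    2    3    4
  b   1    0    1    2    3
  d   2    1    1    2    3
  d   3    2    2    2    3
  e   4    3    3    2    3
Edit distance = dp[4][4] = 3

3


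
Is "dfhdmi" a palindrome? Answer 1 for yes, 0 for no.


Input: dfhdmi
Reversed: imdhfd
  Compare pos 0 ('d') with pos 5 ('i'): MISMATCH
  Compare pos 1 ('f') with pos 4 ('m'): MISMATCH
  Compare pos 2 ('h') with pos 3 ('d'): MISMATCH
Result: not a palindrome

0


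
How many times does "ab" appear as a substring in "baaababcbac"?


Searching for "ab" in "baaababcbac"
Scanning each position:
  Position 0: "ba" => no
  Position 1: "aa" => no
  Position 2: "aa" => no
  Position 3: "ab" => MATCH
  Position 4: "ba" => no
  Position 5: "ab" => MATCH
  Position 6: "bc" => no
  Position 7: "cb" => no
  Position 8: "ba" => no
  Position 9: "ac" => no
Total occurrences: 2

2


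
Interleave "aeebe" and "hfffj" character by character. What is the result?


Interleaving "aeebe" and "hfffj":
  Position 0: 'a' from first, 'h' from second => "ah"
  Position 1: 'e' from first, 'f' from second => "ef"
  Position 2: 'e' from first, 'f' from second => "ef"
  Position 3: 'b' from first, 'f' from second => "bf"
  Position 4: 'e' from first, 'j' from second => "ej"
Result: ahefefbfej

ahefefbfej


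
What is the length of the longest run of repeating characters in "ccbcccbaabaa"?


Input: "ccbcccbaabaa"
Scanning for longest run:
  Position 1 ('c'): continues run of 'c', length=2
  Position 2 ('b'): new char, reset run to 1
  Position 3 ('c'): new char, reset run to 1
  Position 4 ('c'): continues run of 'c', length=2
  Position 5 ('c'): continues run of 'c', length=3
  Position 6 ('b'): new char, reset run to 1
  Position 7 ('a'): new char, reset run to 1
  Position 8 ('a'): continues run of 'a', length=2
  Position 9 ('b'): new char, reset run to 1
  Position 10 ('a'): new char, reset run to 1
  Position 11 ('a'): continues run of 'a', length=2
Longest run: 'c' with length 3

3


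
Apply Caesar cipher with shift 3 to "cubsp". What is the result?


Caesar cipher: shift "cubsp" by 3
  'c' (pos 2) + 3 = pos 5 = 'f'
  'u' (pos 20) + 3 = pos 23 = 'x'
  'b' (pos 1) + 3 = pos 4 = 'e'
  's' (pos 18) + 3 = pos 21 = 'v'
  'p' (pos 15) + 3 = pos 18 = 's'
Result: fxevs

fxevs


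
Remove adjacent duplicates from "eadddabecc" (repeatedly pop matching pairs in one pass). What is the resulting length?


Input: eadddabecc
Stack-based adjacent duplicate removal:
  Read 'e': push. Stack: e
  Read 'a': push. Stack: ea
  Read 'd': push. Stack: ead
  Read 'd': matches stack top 'd' => pop. Stack: ea
  Read 'd': push. Stack: ead
  Read 'a': push. Stack: eada
  Read 'b': push. Stack: eadab
  Read 'e': push. Stack: eadabe
  Read 'c': push. Stack: eadabec
  Read 'c': matches stack top 'c' => pop. Stack: eadabe
Final stack: "eadabe" (length 6)

6


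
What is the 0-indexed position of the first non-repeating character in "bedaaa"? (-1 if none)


Input: bedaaa
Character frequencies:
  'a': 3
  'b': 1
  'd': 1
  'e': 1
Scanning left to right for freq == 1:
  Position 0 ('b'): unique! => answer = 0

0


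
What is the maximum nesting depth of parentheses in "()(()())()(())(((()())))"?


Input: "()(()())()(())(((()())))"
Tracking depth:
  Position 0 '(': depth becomes 1
  Position 1 ')': depth becomes 0
  Position 2 '(': depth becomes 1
  Position 3 '(': depth becomes 2
  Position 4 ')': depth becomes 1
  Position 5 '(': depth becomes 2
  Position 6 ')': depth becomes 1
  Position 7 ')': depth becomes 0
  Position 8 '(': depth becomes 1
  Position 9 ')': depth becomes 0
  Position 10 '(': depth becomes 1
  Position 11 '(': depth becomes 2
  Position 12 ')': depth becomes 1
  Position 13 ')': depth becomes 0
  Position 14 '(': depth becomes 1
  Position 15 '(': depth becomes 2
  Position 16 '(': depth becomes 3
  Position 17 '(': depth becomes 4
  Position 18 ')': depth becomes 3
  Position 19 '(': depth becomes 4
  Position 20 ')': depth becomes 3
  Position 21 ')': depth becomes 2
  Position 22 ')': depth becomes 1
  Position 23 ')': depth becomes 0
Maximum depth reached: 4

4


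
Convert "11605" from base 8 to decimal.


Input: "11605" in base 8
Positional expansion:
  Digit '1' (value 1) x 8^4 = 4096
  Digit '1' (value 1) x 8^3 = 512
  Digit '6' (value 6) x 8^2 = 384
  Digit '0' (value 0) x 8^1 = 0
  Digit '5' (value 5) x 8^0 = 5
Sum = 4997

4997


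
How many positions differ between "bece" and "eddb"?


Comparing "bece" and "eddb" position by position:
  Position 0: 'b' vs 'e' => DIFFER
  Position 1: 'e' vs 'd' => DIFFER
  Position 2: 'c' vs 'd' => DIFFER
  Position 3: 'e' vs 'b' => DIFFER
Positions that differ: 4

4


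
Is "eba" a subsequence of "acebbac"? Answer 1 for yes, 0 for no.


Check if "eba" is a subsequence of "acebbac"
Greedy scan:
  Position 0 ('a'): no match needed
  Position 1 ('c'): no match needed
  Position 2 ('e'): matches sub[0] = 'e'
  Position 3 ('b'): matches sub[1] = 'b'
  Position 4 ('b'): no match needed
  Position 5 ('a'): matches sub[2] = 'a'
  Position 6 ('c'): no match needed
All 3 characters matched => is a subsequence

1


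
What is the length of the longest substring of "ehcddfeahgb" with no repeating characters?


Input: "ehcddfeahgb"
Sliding window (track last position of each char):
  Position 0 ('e'): window [0,0] length 1 -- new best
  Position 1 ('h'): window [0,1] length 2 -- new best
  Position 2 ('c'): window [0,2] length 3 -- new best
  Position 3 ('d'): window [0,3] length 4 -- new best
  Position 4 ('d'): repeat (last at 3), move window start to 4
  Position 4 ('d'): window [4,4] length 1
  Position 5 ('f'): window [4,5] length 2
  Position 6 ('e'): window [4,6] length 3
  Position 7 ('a'): window [4,7] length 4
  Position 8 ('h'): window [4,8] length 5 -- new best
  Position 9 ('g'): window [4,9] length 6 -- new best
  Position 10 ('b'): window [4,10] length 7 -- new best
Longest substring with no repeats: "dfeahgb" with length 7

7


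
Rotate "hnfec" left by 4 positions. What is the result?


Input: "hnfec", rotate left by 4
First 4 characters: "hnfe"
Remaining characters: "c"
Concatenate remaining + first: "c" + "hnfe" = "chnfe"

chnfe


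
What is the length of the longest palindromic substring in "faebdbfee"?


Input: "faebdbfee"
Checking substrings for palindromes:
  [3:6] "bdb" (len 3) => palindrome
  [7:9] "ee" (len 2) => palindrome
Longest palindromic substring: "bdb" with length 3

3


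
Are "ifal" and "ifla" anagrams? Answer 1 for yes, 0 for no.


Strings: "ifal", "ifla"
Sorted first:  afil
Sorted second: afil
Sorted forms match => anagrams

1


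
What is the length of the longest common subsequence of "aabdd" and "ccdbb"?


LCS of "aabdd" and "ccdbb"
DP table:
           c    c    d    b    b
      0    0    0    0    0    0
  a   0    0    0    0    0    0
  a   0    0    0    0    0    0
  b   0    0    0    0    1    1
  d   0    0    0    1    1    1
  d   0    0    0    1    1    1
LCS length = dp[5][5] = 1

1


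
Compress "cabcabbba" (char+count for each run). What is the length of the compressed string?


Input: cabcabbba
Runs:
  'c' x 1 => "c1"
  'a' x 1 => "a1"
  'b' x 1 => "b1"
  'c' x 1 => "c1"
  'a' x 1 => "a1"
  'b' x 3 => "b3"
  'a' x 1 => "a1"
Compressed: "c1a1b1c1a1b3a1"
Compressed length: 14

14


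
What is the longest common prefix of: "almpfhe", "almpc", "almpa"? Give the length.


Words: almpfhe, almpc, almpa
  Position 0: all 'a' => match
  Position 1: all 'l' => match
  Position 2: all 'm' => match
  Position 3: all 'p' => match
  Position 4: ('f', 'c', 'a') => mismatch, stop
LCP = "almp" (length 4)

4


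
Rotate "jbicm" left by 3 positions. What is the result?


Input: "jbicm", rotate left by 3
First 3 characters: "jbi"
Remaining characters: "cm"
Concatenate remaining + first: "cm" + "jbi" = "cmjbi"

cmjbi


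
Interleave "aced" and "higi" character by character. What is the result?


Interleaving "aced" and "higi":
  Position 0: 'a' from first, 'h' from second => "ah"
  Position 1: 'c' from first, 'i' from second => "ci"
  Position 2: 'e' from first, 'g' from second => "eg"
  Position 3: 'd' from first, 'i' from second => "di"
Result: ahciegdi

ahciegdi


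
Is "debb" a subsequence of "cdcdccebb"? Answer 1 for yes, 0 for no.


Check if "debb" is a subsequence of "cdcdccebb"
Greedy scan:
  Position 0 ('c'): no match needed
  Position 1 ('d'): matches sub[0] = 'd'
  Position 2 ('c'): no match needed
  Position 3 ('d'): no match needed
  Position 4 ('c'): no match needed
  Position 5 ('c'): no match needed
  Position 6 ('e'): matches sub[1] = 'e'
  Position 7 ('b'): matches sub[2] = 'b'
  Position 8 ('b'): matches sub[3] = 'b'
All 4 characters matched => is a subsequence

1


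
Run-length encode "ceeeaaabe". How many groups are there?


Input: ceeeaaabe
Scanning for consecutive runs:
  Group 1: 'c' x 1 (positions 0-0)
  Group 2: 'e' x 3 (positions 1-3)
  Group 3: 'a' x 3 (positions 4-6)
  Group 4: 'b' x 1 (positions 7-7)
  Group 5: 'e' x 1 (positions 8-8)
Total groups: 5

5


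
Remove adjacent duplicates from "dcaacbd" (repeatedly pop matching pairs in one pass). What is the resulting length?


Input: dcaacbd
Stack-based adjacent duplicate removal:
  Read 'd': push. Stack: d
  Read 'c': push. Stack: dc
  Read 'a': push. Stack: dca
  Read 'a': matches stack top 'a' => pop. Stack: dc
  Read 'c': matches stack top 'c' => pop. Stack: d
  Read 'b': push. Stack: db
  Read 'd': push. Stack: dbd
Final stack: "dbd" (length 3)

3


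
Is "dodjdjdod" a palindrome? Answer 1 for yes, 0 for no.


Input: dodjdjdod
Reversed: dodjdjdod
  Compare pos 0 ('d') with pos 8 ('d'): match
  Compare pos 1 ('o') with pos 7 ('o'): match
  Compare pos 2 ('d') with pos 6 ('d'): match
  Compare pos 3 ('j') with pos 5 ('j'): match
Result: palindrome

1


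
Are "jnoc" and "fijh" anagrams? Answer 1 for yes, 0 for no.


Strings: "jnoc", "fijh"
Sorted first:  cjno
Sorted second: fhij
Differ at position 0: 'c' vs 'f' => not anagrams

0


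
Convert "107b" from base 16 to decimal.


Input: "107b" in base 16
Positional expansion:
  Digit '1' (value 1) x 16^3 = 4096
  Digit '0' (value 0) x 16^2 = 0
  Digit '7' (value 7) x 16^1 = 112
  Digit 'b' (value 11) x 16^0 = 11
Sum = 4219

4219


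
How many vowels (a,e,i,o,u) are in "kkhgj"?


Input: kkhgj
Checking each character:
  'k' at position 0: consonant
  'k' at position 1: consonant
  'h' at position 2: consonant
  'g' at position 3: consonant
  'j' at position 4: consonant
Total vowels: 0

0


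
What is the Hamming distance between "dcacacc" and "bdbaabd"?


Comparing "dcacacc" and "bdbaabd" position by position:
  Position 0: 'd' vs 'b' => differ
  Position 1: 'c' vs 'd' => differ
  Position 2: 'a' vs 'b' => differ
  Position 3: 'c' vs 'a' => differ
  Position 4: 'a' vs 'a' => same
  Position 5: 'c' vs 'b' => differ
  Position 6: 'c' vs 'd' => differ
Total differences (Hamming distance): 6

6


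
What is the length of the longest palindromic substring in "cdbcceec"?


Input: "cdbcceec"
Checking substrings for palindromes:
  [4:8] "ceec" (len 4) => palindrome
  [3:5] "cc" (len 2) => palindrome
  [5:7] "ee" (len 2) => palindrome
Longest palindromic substring: "ceec" with length 4

4


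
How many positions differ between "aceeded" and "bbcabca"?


Comparing "aceeded" and "bbcabca" position by position:
  Position 0: 'a' vs 'b' => DIFFER
  Position 1: 'c' vs 'b' => DIFFER
  Position 2: 'e' vs 'c' => DIFFER
  Position 3: 'e' vs 'a' => DIFFER
  Position 4: 'd' vs 'b' => DIFFER
  Position 5: 'e' vs 'c' => DIFFER
  Position 6: 'd' vs 'a' => DIFFER
Positions that differ: 7

7


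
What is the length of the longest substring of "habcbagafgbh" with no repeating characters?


Input: "habcbagafgbh"
Sliding window (track last position of each char):
  Position 0 ('h'): window [0,0] length 1 -- new best
  Position 1 ('a'): window [0,1] length 2 -- new best
  Position 2 ('b'): window [0,2] length 3 -- new best
  Position 3 ('c'): window [0,3] length 4 -- new best
  Position 4 ('b'): repeat (last at 2), move window start to 3
  Position 4 ('b'): window [3,4] length 2
  Position 5 ('a'): window [3,5] length 3
  Position 6 ('g'): window [3,6] length 4
  Position 7 ('a'): repeat (last at 5), move window start to 6
  Position 7 ('a'): window [6,7] length 2
  Position 8 ('f'): window [6,8] length 3
  Position 9 ('g'): repeat (last at 6), move window start to 7
  Position 9 ('g'): window [7,9] length 3
  Position 10 ('b'): window [7,10] length 4
  Position 11 ('h'): window [7,11] length 5 -- new best
Longest substring with no repeats: "afgbh" with length 5

5


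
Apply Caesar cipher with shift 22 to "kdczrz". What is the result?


Caesar cipher: shift "kdczrz" by 22
  'k' (pos 10) + 22 = pos 6 = 'g'
  'd' (pos 3) + 22 = pos 25 = 'z'
  'c' (pos 2) + 22 = pos 24 = 'y'
  'z' (pos 25) + 22 = pos 21 = 'v'
  'r' (pos 17) + 22 = pos 13 = 'n'
  'z' (pos 25) + 22 = pos 21 = 'v'
Result: gzyvnv

gzyvnv


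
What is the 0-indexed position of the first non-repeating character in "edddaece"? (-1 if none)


Input: edddaece
Character frequencies:
  'a': 1
  'c': 1
  'd': 3
  'e': 3
Scanning left to right for freq == 1:
  Position 0 ('e'): freq=3, skip
  Position 1 ('d'): freq=3, skip
  Position 2 ('d'): freq=3, skip
  Position 3 ('d'): freq=3, skip
  Position 4 ('a'): unique! => answer = 4

4


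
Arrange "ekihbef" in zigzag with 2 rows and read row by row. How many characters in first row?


Zigzag "ekihbef" into 2 rows:
Placing characters:
  'e' => row 0
  'k' => row 1
  'i' => row 0
  'h' => row 1
  'b' => row 0
  'e' => row 1
  'f' => row 0
Rows:
  Row 0: "eibf"
  Row 1: "khe"
First row length: 4

4


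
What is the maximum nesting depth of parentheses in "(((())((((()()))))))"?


Input: "(((())((((()()))))))"
Tracking depth:
  Position 0 '(': depth becomes 1
  Position 1 '(': depth becomes 2
  Position 2 '(': depth becomes 3
  Position 3 '(': depth becomes 4
  Position 4 ')': depth becomes 3
  Position 5 ')': depth becomes 2
  Position 6 '(': depth becomes 3
  Position 7 '(': depth becomes 4
  Position 8 '(': depth becomes 5
  Position 9 '(': depth becomes 6
  Position 10 '(': depth becomes 7
  Position 11 ')': depth becomes 6
  Position 12 '(': depth becomes 7
  Position 13 ')': depth becomes 6
  Position 14 ')': depth becomes 5
  Position 15 ')': depth becomes 4
  Position 16 ')': depth becomes 3
  Position 17 ')': depth becomes 2
  Position 18 ')': depth becomes 1
  Position 19 ')': depth becomes 0
Maximum depth reached: 7

7


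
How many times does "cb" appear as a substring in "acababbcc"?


Searching for "cb" in "acababbcc"
Scanning each position:
  Position 0: "ac" => no
  Position 1: "ca" => no
  Position 2: "ab" => no
  Position 3: "ba" => no
  Position 4: "ab" => no
  Position 5: "bb" => no
  Position 6: "bc" => no
  Position 7: "cc" => no
Total occurrences: 0

0


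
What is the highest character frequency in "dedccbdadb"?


Input: dedccbdadb
Character counts:
  'a': 1
  'b': 2
  'c': 2
  'd': 4
  'e': 1
Maximum frequency: 4

4


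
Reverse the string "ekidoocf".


Input: ekidoocf
Reading characters right to left:
  Position 7: 'f'
  Position 6: 'c'
  Position 5: 'o'
  Position 4: 'o'
  Position 3: 'd'
  Position 2: 'i'
  Position 1: 'k'
  Position 0: 'e'
Reversed: fcoodike

fcoodike


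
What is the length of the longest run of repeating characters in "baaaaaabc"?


Input: "baaaaaabc"
Scanning for longest run:
  Position 1 ('a'): new char, reset run to 1
  Position 2 ('a'): continues run of 'a', length=2
  Position 3 ('a'): continues run of 'a', length=3
  Position 4 ('a'): continues run of 'a', length=4
  Position 5 ('a'): continues run of 'a', length=5
  Position 6 ('a'): continues run of 'a', length=6
  Position 7 ('b'): new char, reset run to 1
  Position 8 ('c'): new char, reset run to 1
Longest run: 'a' with length 6

6


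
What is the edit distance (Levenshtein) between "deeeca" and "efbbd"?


Computing edit distance: "deeeca" -> "efbbd"
DP table:
           e    f    b    b    d
      0    1    2    3    4    5
  d   1    1    2    3    4    4
  e   2    1    2    3    4    5
  e   3    2    2    3    4    5
  e   4    3    3    3    4    5
  c   5    4    4    4    4    5
  a   6    5    5    5    5    5
Edit distance = dp[6][5] = 5

5


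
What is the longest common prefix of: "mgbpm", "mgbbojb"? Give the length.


Words: mgbpm, mgbbojb
  Position 0: all 'm' => match
  Position 1: all 'g' => match
  Position 2: all 'b' => match
  Position 3: ('p', 'b') => mismatch, stop
LCP = "mgb" (length 3)

3


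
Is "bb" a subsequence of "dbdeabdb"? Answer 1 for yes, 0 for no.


Check if "bb" is a subsequence of "dbdeabdb"
Greedy scan:
  Position 0 ('d'): no match needed
  Position 1 ('b'): matches sub[0] = 'b'
  Position 2 ('d'): no match needed
  Position 3 ('e'): no match needed
  Position 4 ('a'): no match needed
  Position 5 ('b'): matches sub[1] = 'b'
  Position 6 ('d'): no match needed
  Position 7 ('b'): no match needed
All 2 characters matched => is a subsequence

1


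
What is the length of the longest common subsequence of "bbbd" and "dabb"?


LCS of "bbbd" and "dabb"
DP table:
           d    a    b    b
      0    0    0    0    0
  b   0    0    0    1    1
  b   0    0    0    1    2
  b   0    0    0    1    2
  d   0    1    1    1    2
LCS length = dp[4][4] = 2

2


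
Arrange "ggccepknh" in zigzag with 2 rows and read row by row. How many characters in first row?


Zigzag "ggccepknh" into 2 rows:
Placing characters:
  'g' => row 0
  'g' => row 1
  'c' => row 0
  'c' => row 1
  'e' => row 0
  'p' => row 1
  'k' => row 0
  'n' => row 1
  'h' => row 0
Rows:
  Row 0: "gcekh"
  Row 1: "gcpn"
First row length: 5

5


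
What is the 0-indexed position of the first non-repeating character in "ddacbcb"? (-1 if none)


Input: ddacbcb
Character frequencies:
  'a': 1
  'b': 2
  'c': 2
  'd': 2
Scanning left to right for freq == 1:
  Position 0 ('d'): freq=2, skip
  Position 1 ('d'): freq=2, skip
  Position 2 ('a'): unique! => answer = 2

2


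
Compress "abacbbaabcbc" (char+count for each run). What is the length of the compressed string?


Input: abacbbaabcbc
Runs:
  'a' x 1 => "a1"
  'b' x 1 => "b1"
  'a' x 1 => "a1"
  'c' x 1 => "c1"
  'b' x 2 => "b2"
  'a' x 2 => "a2"
  'b' x 1 => "b1"
  'c' x 1 => "c1"
  'b' x 1 => "b1"
  'c' x 1 => "c1"
Compressed: "a1b1a1c1b2a2b1c1b1c1"
Compressed length: 20

20


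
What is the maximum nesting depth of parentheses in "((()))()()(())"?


Input: "((()))()()(())"
Tracking depth:
  Position 0 '(': depth becomes 1
  Position 1 '(': depth becomes 2
  Position 2 '(': depth becomes 3
  Position 3 ')': depth becomes 2
  Position 4 ')': depth becomes 1
  Position 5 ')': depth becomes 0
  Position 6 '(': depth becomes 1
  Position 7 ')': depth becomes 0
  Position 8 '(': depth becomes 1
  Position 9 ')': depth becomes 0
  Position 10 '(': depth becomes 1
  Position 11 '(': depth becomes 2
  Position 12 ')': depth becomes 1
  Position 13 ')': depth becomes 0
Maximum depth reached: 3

3


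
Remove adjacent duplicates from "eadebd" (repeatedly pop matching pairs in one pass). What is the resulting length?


Input: eadebd
Stack-based adjacent duplicate removal:
  Read 'e': push. Stack: e
  Read 'a': push. Stack: ea
  Read 'd': push. Stack: ead
  Read 'e': push. Stack: eade
  Read 'b': push. Stack: eadeb
  Read 'd': push. Stack: eadebd
Final stack: "eadebd" (length 6)

6


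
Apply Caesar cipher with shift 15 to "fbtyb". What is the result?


Caesar cipher: shift "fbtyb" by 15
  'f' (pos 5) + 15 = pos 20 = 'u'
  'b' (pos 1) + 15 = pos 16 = 'q'
  't' (pos 19) + 15 = pos 8 = 'i'
  'y' (pos 24) + 15 = pos 13 = 'n'
  'b' (pos 1) + 15 = pos 16 = 'q'
Result: uqinq

uqinq


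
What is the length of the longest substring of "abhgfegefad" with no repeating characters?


Input: "abhgfegefad"
Sliding window (track last position of each char):
  Position 0 ('a'): window [0,0] length 1 -- new best
  Position 1 ('b'): window [0,1] length 2 -- new best
  Position 2 ('h'): window [0,2] length 3 -- new best
  Position 3 ('g'): window [0,3] length 4 -- new best
  Position 4 ('f'): window [0,4] length 5 -- new best
  Position 5 ('e'): window [0,5] length 6 -- new best
  Position 6 ('g'): repeat (last at 3), move window start to 4
  Position 6 ('g'): window [4,6] length 3
  Position 7 ('e'): repeat (last at 5), move window start to 6
  Position 7 ('e'): window [6,7] length 2
  Position 8 ('f'): window [6,8] length 3
  Position 9 ('a'): window [6,9] length 4
  Position 10 ('d'): window [6,10] length 5
Longest substring with no repeats: "abhgfe" with length 6

6


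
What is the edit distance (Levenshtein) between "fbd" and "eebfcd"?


Computing edit distance: "fbd" -> "eebfcd"
DP table:
           e    e    b    f    c    d
      0    1    2    3    4    5    6
  f   1    1    2    3    3    4    5
  b   2    2    2    2    3    4    5
  d   3    3    3    3    3    4    4
Edit distance = dp[3][6] = 4

4


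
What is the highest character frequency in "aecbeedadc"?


Input: aecbeedadc
Character counts:
  'a': 2
  'b': 1
  'c': 2
  'd': 2
  'e': 3
Maximum frequency: 3

3


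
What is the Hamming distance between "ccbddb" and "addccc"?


Comparing "ccbddb" and "addccc" position by position:
  Position 0: 'c' vs 'a' => differ
  Position 1: 'c' vs 'd' => differ
  Position 2: 'b' vs 'd' => differ
  Position 3: 'd' vs 'c' => differ
  Position 4: 'd' vs 'c' => differ
  Position 5: 'b' vs 'c' => differ
Total differences (Hamming distance): 6

6


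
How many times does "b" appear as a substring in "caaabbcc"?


Searching for "b" in "caaabbcc"
Scanning each position:
  Position 0: "c" => no
  Position 1: "a" => no
  Position 2: "a" => no
  Position 3: "a" => no
  Position 4: "b" => MATCH
  Position 5: "b" => MATCH
  Position 6: "c" => no
  Position 7: "c" => no
Total occurrences: 2

2


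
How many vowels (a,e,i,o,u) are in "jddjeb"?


Input: jddjeb
Checking each character:
  'j' at position 0: consonant
  'd' at position 1: consonant
  'd' at position 2: consonant
  'j' at position 3: consonant
  'e' at position 4: vowel (running total: 1)
  'b' at position 5: consonant
Total vowels: 1

1


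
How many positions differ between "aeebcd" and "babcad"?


Comparing "aeebcd" and "babcad" position by position:
  Position 0: 'a' vs 'b' => DIFFER
  Position 1: 'e' vs 'a' => DIFFER
  Position 2: 'e' vs 'b' => DIFFER
  Position 3: 'b' vs 'c' => DIFFER
  Position 4: 'c' vs 'a' => DIFFER
  Position 5: 'd' vs 'd' => same
Positions that differ: 5

5


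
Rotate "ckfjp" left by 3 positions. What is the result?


Input: "ckfjp", rotate left by 3
First 3 characters: "ckf"
Remaining characters: "jp"
Concatenate remaining + first: "jp" + "ckf" = "jpckf"

jpckf


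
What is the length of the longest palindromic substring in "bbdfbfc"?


Input: "bbdfbfc"
Checking substrings for palindromes:
  [3:6] "fbf" (len 3) => palindrome
  [0:2] "bb" (len 2) => palindrome
Longest palindromic substring: "fbf" with length 3

3


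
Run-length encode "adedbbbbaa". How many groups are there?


Input: adedbbbbaa
Scanning for consecutive runs:
  Group 1: 'a' x 1 (positions 0-0)
  Group 2: 'd' x 1 (positions 1-1)
  Group 3: 'e' x 1 (positions 2-2)
  Group 4: 'd' x 1 (positions 3-3)
  Group 5: 'b' x 4 (positions 4-7)
  Group 6: 'a' x 2 (positions 8-9)
Total groups: 6

6


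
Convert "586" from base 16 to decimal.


Input: "586" in base 16
Positional expansion:
  Digit '5' (value 5) x 16^2 = 1280
  Digit '8' (value 8) x 16^1 = 128
  Digit '6' (value 6) x 16^0 = 6
Sum = 1414

1414


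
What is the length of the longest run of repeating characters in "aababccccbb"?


Input: "aababccccbb"
Scanning for longest run:
  Position 1 ('a'): continues run of 'a', length=2
  Position 2 ('b'): new char, reset run to 1
  Position 3 ('a'): new char, reset run to 1
  Position 4 ('b'): new char, reset run to 1
  Position 5 ('c'): new char, reset run to 1
  Position 6 ('c'): continues run of 'c', length=2
  Position 7 ('c'): continues run of 'c', length=3
  Position 8 ('c'): continues run of 'c', length=4
  Position 9 ('b'): new char, reset run to 1
  Position 10 ('b'): continues run of 'b', length=2
Longest run: 'c' with length 4

4


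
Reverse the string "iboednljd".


Input: iboednljd
Reading characters right to left:
  Position 8: 'd'
  Position 7: 'j'
  Position 6: 'l'
  Position 5: 'n'
  Position 4: 'd'
  Position 3: 'e'
  Position 2: 'o'
  Position 1: 'b'
  Position 0: 'i'
Reversed: djlndeobi

djlndeobi


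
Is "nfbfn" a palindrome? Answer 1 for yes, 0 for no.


Input: nfbfn
Reversed: nfbfn
  Compare pos 0 ('n') with pos 4 ('n'): match
  Compare pos 1 ('f') with pos 3 ('f'): match
Result: palindrome

1


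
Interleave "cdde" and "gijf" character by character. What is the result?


Interleaving "cdde" and "gijf":
  Position 0: 'c' from first, 'g' from second => "cg"
  Position 1: 'd' from first, 'i' from second => "di"
  Position 2: 'd' from first, 'j' from second => "dj"
  Position 3: 'e' from first, 'f' from second => "ef"
Result: cgdidjef

cgdidjef


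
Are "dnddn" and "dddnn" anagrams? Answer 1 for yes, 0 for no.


Strings: "dnddn", "dddnn"
Sorted first:  dddnn
Sorted second: dddnn
Sorted forms match => anagrams

1


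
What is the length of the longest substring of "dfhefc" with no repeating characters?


Input: "dfhefc"
Sliding window (track last position of each char):
  Position 0 ('d'): window [0,0] length 1 -- new best
  Position 1 ('f'): window [0,1] length 2 -- new best
  Position 2 ('h'): window [0,2] length 3 -- new best
  Position 3 ('e'): window [0,3] length 4 -- new best
  Position 4 ('f'): repeat (last at 1), move window start to 2
  Position 4 ('f'): window [2,4] length 3
  Position 5 ('c'): window [2,5] length 4
Longest substring with no repeats: "dfhe" with length 4

4


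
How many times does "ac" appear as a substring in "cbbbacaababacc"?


Searching for "ac" in "cbbbacaababacc"
Scanning each position:
  Position 0: "cb" => no
  Position 1: "bb" => no
  Position 2: "bb" => no
  Position 3: "ba" => no
  Position 4: "ac" => MATCH
  Position 5: "ca" => no
  Position 6: "aa" => no
  Position 7: "ab" => no
  Position 8: "ba" => no
  Position 9: "ab" => no
  Position 10: "ba" => no
  Position 11: "ac" => MATCH
  Position 12: "cc" => no
Total occurrences: 2

2


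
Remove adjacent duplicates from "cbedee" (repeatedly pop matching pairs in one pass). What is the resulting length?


Input: cbedee
Stack-based adjacent duplicate removal:
  Read 'c': push. Stack: c
  Read 'b': push. Stack: cb
  Read 'e': push. Stack: cbe
  Read 'd': push. Stack: cbed
  Read 'e': push. Stack: cbede
  Read 'e': matches stack top 'e' => pop. Stack: cbed
Final stack: "cbed" (length 4)

4


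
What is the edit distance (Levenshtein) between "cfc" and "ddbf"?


Computing edit distance: "cfc" -> "ddbf"
DP table:
           d    d    b    f
      0    1    2    3    4
  c   1    1    2    3    4
  f   2    2    2    3    3
  c   3    3    3    3    4
Edit distance = dp[3][4] = 4

4
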